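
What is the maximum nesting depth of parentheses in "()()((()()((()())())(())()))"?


Input: "()()((()()((()())())(())()))"
Tracking depth:
  Position 0 '(': depth becomes 1
  Position 1 ')': depth becomes 0
  Position 2 '(': depth becomes 1
  Position 3 ')': depth becomes 0
  Position 4 '(': depth becomes 1
  Position 5 '(': depth becomes 2
  Position 6 '(': depth becomes 3
  Position 7 ')': depth becomes 2
  Position 8 '(': depth becomes 3
  Position 9 ')': depth becomes 2
  Position 10 '(': depth becomes 3
  Position 11 '(': depth becomes 4
  Position 12 '(': depth becomes 5
  Position 13 ')': depth becomes 4
  Position 14 '(': depth becomes 5
  Position 15 ')': depth becomes 4
  Position 16 ')': depth becomes 3
  Position 17 '(': depth becomes 4
  Position 18 ')': depth becomes 3
  Position 19 ')': depth becomes 2
  Position 20 '(': depth becomes 3
  Position 21 '(': depth becomes 4
  Position 22 ')': depth becomes 3
  Position 23 ')': depth becomes 2
  Position 24 '(': depth becomes 3
  Position 25 ')': depth becomes 2
  Position 26 ')': depth becomes 1
  Position 27 ')': depth becomes 0
Maximum depth reached: 5

5


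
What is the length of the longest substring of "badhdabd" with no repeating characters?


Input: "badhdabd"
Sliding window (track last position of each char):
  Position 0 ('b'): window [0,0] length 1 -- new best
  Position 1 ('a'): window [0,1] length 2 -- new best
  Position 2 ('d'): window [0,2] length 3 -- new best
  Position 3 ('h'): window [0,3] length 4 -- new best
  Position 4 ('d'): repeat (last at 2), move window start to 3
  Position 4 ('d'): window [3,4] length 2
  Position 5 ('a'): window [3,5] length 3
  Position 6 ('b'): window [3,6] length 4
  Position 7 ('d'): repeat (last at 4), move window start to 5
  Position 7 ('d'): window [5,7] length 3
Longest substring with no repeats: "badh" with length 4

4


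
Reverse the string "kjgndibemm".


Input: kjgndibemm
Reading characters right to left:
  Position 9: 'm'
  Position 8: 'm'
  Position 7: 'e'
  Position 6: 'b'
  Position 5: 'i'
  Position 4: 'd'
  Position 3: 'n'
  Position 2: 'g'
  Position 1: 'j'
  Position 0: 'k'
Reversed: mmebidngjk

mmebidngjk


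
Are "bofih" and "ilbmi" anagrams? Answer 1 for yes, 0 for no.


Strings: "bofih", "ilbmi"
Sorted first:  bfhio
Sorted second: biilm
Differ at position 1: 'f' vs 'i' => not anagrams

0


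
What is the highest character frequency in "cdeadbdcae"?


Input: cdeadbdcae
Character counts:
  'a': 2
  'b': 1
  'c': 2
  'd': 3
  'e': 2
Maximum frequency: 3

3


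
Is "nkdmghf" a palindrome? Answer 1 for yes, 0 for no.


Input: nkdmghf
Reversed: fhgmdkn
  Compare pos 0 ('n') with pos 6 ('f'): MISMATCH
  Compare pos 1 ('k') with pos 5 ('h'): MISMATCH
  Compare pos 2 ('d') with pos 4 ('g'): MISMATCH
Result: not a palindrome

0


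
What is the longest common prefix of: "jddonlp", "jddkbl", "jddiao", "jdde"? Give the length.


Words: jddonlp, jddkbl, jddiao, jdde
  Position 0: all 'j' => match
  Position 1: all 'd' => match
  Position 2: all 'd' => match
  Position 3: ('o', 'k', 'i', 'e') => mismatch, stop
LCP = "jdd" (length 3)

3


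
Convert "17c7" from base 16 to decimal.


Input: "17c7" in base 16
Positional expansion:
  Digit '1' (value 1) x 16^3 = 4096
  Digit '7' (value 7) x 16^2 = 1792
  Digit 'c' (value 12) x 16^1 = 192
  Digit '7' (value 7) x 16^0 = 7
Sum = 6087

6087


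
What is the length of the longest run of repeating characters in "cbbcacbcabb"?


Input: "cbbcacbcabb"
Scanning for longest run:
  Position 1 ('b'): new char, reset run to 1
  Position 2 ('b'): continues run of 'b', length=2
  Position 3 ('c'): new char, reset run to 1
  Position 4 ('a'): new char, reset run to 1
  Position 5 ('c'): new char, reset run to 1
  Position 6 ('b'): new char, reset run to 1
  Position 7 ('c'): new char, reset run to 1
  Position 8 ('a'): new char, reset run to 1
  Position 9 ('b'): new char, reset run to 1
  Position 10 ('b'): continues run of 'b', length=2
Longest run: 'b' with length 2

2


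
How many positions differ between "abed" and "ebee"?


Comparing "abed" and "ebee" position by position:
  Position 0: 'a' vs 'e' => DIFFER
  Position 1: 'b' vs 'b' => same
  Position 2: 'e' vs 'e' => same
  Position 3: 'd' vs 'e' => DIFFER
Positions that differ: 2

2


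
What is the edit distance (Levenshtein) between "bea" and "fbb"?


Computing edit distance: "bea" -> "fbb"
DP table:
           f    b    b
      0    1    2    3
  b   1    1    1    2
  e   2    2    2    2
  a   3    3    3    3
Edit distance = dp[3][3] = 3

3


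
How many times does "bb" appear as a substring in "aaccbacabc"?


Searching for "bb" in "aaccbacabc"
Scanning each position:
  Position 0: "aa" => no
  Position 1: "ac" => no
  Position 2: "cc" => no
  Position 3: "cb" => no
  Position 4: "ba" => no
  Position 5: "ac" => no
  Position 6: "ca" => no
  Position 7: "ab" => no
  Position 8: "bc" => no
Total occurrences: 0

0


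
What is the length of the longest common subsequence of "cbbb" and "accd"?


LCS of "cbbb" and "accd"
DP table:
           a    c    c    d
      0    0    0    0    0
  c   0    0    1    1    1
  b   0    0    1    1    1
  b   0    0    1    1    1
  b   0    0    1    1    1
LCS length = dp[4][4] = 1

1


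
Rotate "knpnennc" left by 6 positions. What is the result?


Input: "knpnennc", rotate left by 6
First 6 characters: "knpnen"
Remaining characters: "nc"
Concatenate remaining + first: "nc" + "knpnen" = "ncknpnen"

ncknpnen


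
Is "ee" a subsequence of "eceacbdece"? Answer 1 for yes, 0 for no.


Check if "ee" is a subsequence of "eceacbdece"
Greedy scan:
  Position 0 ('e'): matches sub[0] = 'e'
  Position 1 ('c'): no match needed
  Position 2 ('e'): matches sub[1] = 'e'
  Position 3 ('a'): no match needed
  Position 4 ('c'): no match needed
  Position 5 ('b'): no match needed
  Position 6 ('d'): no match needed
  Position 7 ('e'): no match needed
  Position 8 ('c'): no match needed
  Position 9 ('e'): no match needed
All 2 characters matched => is a subsequence

1


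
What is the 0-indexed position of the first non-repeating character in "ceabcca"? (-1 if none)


Input: ceabcca
Character frequencies:
  'a': 2
  'b': 1
  'c': 3
  'e': 1
Scanning left to right for freq == 1:
  Position 0 ('c'): freq=3, skip
  Position 1 ('e'): unique! => answer = 1

1


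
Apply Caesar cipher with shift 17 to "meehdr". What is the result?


Caesar cipher: shift "meehdr" by 17
  'm' (pos 12) + 17 = pos 3 = 'd'
  'e' (pos 4) + 17 = pos 21 = 'v'
  'e' (pos 4) + 17 = pos 21 = 'v'
  'h' (pos 7) + 17 = pos 24 = 'y'
  'd' (pos 3) + 17 = pos 20 = 'u'
  'r' (pos 17) + 17 = pos 8 = 'i'
Result: dvvyui

dvvyui


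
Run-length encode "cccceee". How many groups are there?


Input: cccceee
Scanning for consecutive runs:
  Group 1: 'c' x 4 (positions 0-3)
  Group 2: 'e' x 3 (positions 4-6)
Total groups: 2

2


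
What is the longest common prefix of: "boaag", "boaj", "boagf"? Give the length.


Words: boaag, boaj, boagf
  Position 0: all 'b' => match
  Position 1: all 'o' => match
  Position 2: all 'a' => match
  Position 3: ('a', 'j', 'g') => mismatch, stop
LCP = "boa" (length 3)

3


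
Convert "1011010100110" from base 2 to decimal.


Input: "1011010100110" in base 2
Positional expansion:
  Digit '1' (value 1) x 2^12 = 4096
  Digit '0' (value 0) x 2^11 = 0
  Digit '1' (value 1) x 2^10 = 1024
  Digit '1' (value 1) x 2^9 = 512
  Digit '0' (value 0) x 2^8 = 0
  Digit '1' (value 1) x 2^7 = 128
  Digit '0' (value 0) x 2^6 = 0
  Digit '1' (value 1) x 2^5 = 32
  Digit '0' (value 0) x 2^4 = 0
  Digit '0' (value 0) x 2^3 = 0
  Digit '1' (value 1) x 2^2 = 4
  Digit '1' (value 1) x 2^1 = 2
  Digit '0' (value 0) x 2^0 = 0
Sum = 5798

5798


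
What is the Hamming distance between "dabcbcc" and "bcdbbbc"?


Comparing "dabcbcc" and "bcdbbbc" position by position:
  Position 0: 'd' vs 'b' => differ
  Position 1: 'a' vs 'c' => differ
  Position 2: 'b' vs 'd' => differ
  Position 3: 'c' vs 'b' => differ
  Position 4: 'b' vs 'b' => same
  Position 5: 'c' vs 'b' => differ
  Position 6: 'c' vs 'c' => same
Total differences (Hamming distance): 5

5


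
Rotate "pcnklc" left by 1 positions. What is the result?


Input: "pcnklc", rotate left by 1
First 1 characters: "p"
Remaining characters: "cnklc"
Concatenate remaining + first: "cnklc" + "p" = "cnklcp"

cnklcp


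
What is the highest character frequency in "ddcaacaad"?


Input: ddcaacaad
Character counts:
  'a': 4
  'c': 2
  'd': 3
Maximum frequency: 4

4


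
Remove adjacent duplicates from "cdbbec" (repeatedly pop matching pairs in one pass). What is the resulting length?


Input: cdbbec
Stack-based adjacent duplicate removal:
  Read 'c': push. Stack: c
  Read 'd': push. Stack: cd
  Read 'b': push. Stack: cdb
  Read 'b': matches stack top 'b' => pop. Stack: cd
  Read 'e': push. Stack: cde
  Read 'c': push. Stack: cdec
Final stack: "cdec" (length 4)

4


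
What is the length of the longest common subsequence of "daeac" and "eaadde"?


LCS of "daeac" and "eaadde"
DP table:
           e    a    a    d    d    e
      0    0    0    0    0    0    0
  d   0    0    0    0    1    1    1
  a   0    0    1    1    1    1    1
  e   0    1    1    1    1    1    2
  a   0    1    2    2    2    2    2
  c   0    1    2    2    2    2    2
LCS length = dp[5][6] = 2

2


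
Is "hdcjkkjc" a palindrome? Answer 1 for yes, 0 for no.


Input: hdcjkkjc
Reversed: cjkkjcdh
  Compare pos 0 ('h') with pos 7 ('c'): MISMATCH
  Compare pos 1 ('d') with pos 6 ('j'): MISMATCH
  Compare pos 2 ('c') with pos 5 ('k'): MISMATCH
  Compare pos 3 ('j') with pos 4 ('k'): MISMATCH
Result: not a palindrome

0


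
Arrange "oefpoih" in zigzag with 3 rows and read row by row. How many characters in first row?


Zigzag "oefpoih" into 3 rows:
Placing characters:
  'o' => row 0
  'e' => row 1
  'f' => row 2
  'p' => row 1
  'o' => row 0
  'i' => row 1
  'h' => row 2
Rows:
  Row 0: "oo"
  Row 1: "epi"
  Row 2: "fh"
First row length: 2

2


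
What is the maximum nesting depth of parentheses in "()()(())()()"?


Input: "()()(())()()"
Tracking depth:
  Position 0 '(': depth becomes 1
  Position 1 ')': depth becomes 0
  Position 2 '(': depth becomes 1
  Position 3 ')': depth becomes 0
  Position 4 '(': depth becomes 1
  Position 5 '(': depth becomes 2
  Position 6 ')': depth becomes 1
  Position 7 ')': depth becomes 0
  Position 8 '(': depth becomes 1
  Position 9 ')': depth becomes 0
  Position 10 '(': depth becomes 1
  Position 11 ')': depth becomes 0
Maximum depth reached: 2

2


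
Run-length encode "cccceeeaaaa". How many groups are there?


Input: cccceeeaaaa
Scanning for consecutive runs:
  Group 1: 'c' x 4 (positions 0-3)
  Group 2: 'e' x 3 (positions 4-6)
  Group 3: 'a' x 4 (positions 7-10)
Total groups: 3

3


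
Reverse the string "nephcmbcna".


Input: nephcmbcna
Reading characters right to left:
  Position 9: 'a'
  Position 8: 'n'
  Position 7: 'c'
  Position 6: 'b'
  Position 5: 'm'
  Position 4: 'c'
  Position 3: 'h'
  Position 2: 'p'
  Position 1: 'e'
  Position 0: 'n'
Reversed: ancbmchpen

ancbmchpen


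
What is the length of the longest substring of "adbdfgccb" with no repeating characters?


Input: "adbdfgccb"
Sliding window (track last position of each char):
  Position 0 ('a'): window [0,0] length 1 -- new best
  Position 1 ('d'): window [0,1] length 2 -- new best
  Position 2 ('b'): window [0,2] length 3 -- new best
  Position 3 ('d'): repeat (last at 1), move window start to 2
  Position 3 ('d'): window [2,3] length 2
  Position 4 ('f'): window [2,4] length 3
  Position 5 ('g'): window [2,5] length 4 -- new best
  Position 6 ('c'): window [2,6] length 5 -- new best
  Position 7 ('c'): repeat (last at 6), move window start to 7
  Position 7 ('c'): window [7,7] length 1
  Position 8 ('b'): window [7,8] length 2
Longest substring with no repeats: "bdfgc" with length 5

5


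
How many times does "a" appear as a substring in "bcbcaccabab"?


Searching for "a" in "bcbcaccabab"
Scanning each position:
  Position 0: "b" => no
  Position 1: "c" => no
  Position 2: "b" => no
  Position 3: "c" => no
  Position 4: "a" => MATCH
  Position 5: "c" => no
  Position 6: "c" => no
  Position 7: "a" => MATCH
  Position 8: "b" => no
  Position 9: "a" => MATCH
  Position 10: "b" => no
Total occurrences: 3

3


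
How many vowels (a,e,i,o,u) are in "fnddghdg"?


Input: fnddghdg
Checking each character:
  'f' at position 0: consonant
  'n' at position 1: consonant
  'd' at position 2: consonant
  'd' at position 3: consonant
  'g' at position 4: consonant
  'h' at position 5: consonant
  'd' at position 6: consonant
  'g' at position 7: consonant
Total vowels: 0

0


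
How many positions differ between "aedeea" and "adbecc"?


Comparing "aedeea" and "adbecc" position by position:
  Position 0: 'a' vs 'a' => same
  Position 1: 'e' vs 'd' => DIFFER
  Position 2: 'd' vs 'b' => DIFFER
  Position 3: 'e' vs 'e' => same
  Position 4: 'e' vs 'c' => DIFFER
  Position 5: 'a' vs 'c' => DIFFER
Positions that differ: 4

4


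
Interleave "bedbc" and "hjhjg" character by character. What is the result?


Interleaving "bedbc" and "hjhjg":
  Position 0: 'b' from first, 'h' from second => "bh"
  Position 1: 'e' from first, 'j' from second => "ej"
  Position 2: 'd' from first, 'h' from second => "dh"
  Position 3: 'b' from first, 'j' from second => "bj"
  Position 4: 'c' from first, 'g' from second => "cg"
Result: bhejdhbjcg

bhejdhbjcg


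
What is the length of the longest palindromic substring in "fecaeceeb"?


Input: "fecaeceeb"
Checking substrings for palindromes:
  [4:7] "ece" (len 3) => palindrome
  [6:8] "ee" (len 2) => palindrome
Longest palindromic substring: "ece" with length 3

3


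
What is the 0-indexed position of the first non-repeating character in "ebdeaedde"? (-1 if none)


Input: ebdeaedde
Character frequencies:
  'a': 1
  'b': 1
  'd': 3
  'e': 4
Scanning left to right for freq == 1:
  Position 0 ('e'): freq=4, skip
  Position 1 ('b'): unique! => answer = 1

1


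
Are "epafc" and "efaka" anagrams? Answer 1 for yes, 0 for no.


Strings: "epafc", "efaka"
Sorted first:  acefp
Sorted second: aaefk
Differ at position 1: 'c' vs 'a' => not anagrams

0


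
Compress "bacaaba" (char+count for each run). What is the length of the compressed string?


Input: bacaaba
Runs:
  'b' x 1 => "b1"
  'a' x 1 => "a1"
  'c' x 1 => "c1"
  'a' x 2 => "a2"
  'b' x 1 => "b1"
  'a' x 1 => "a1"
Compressed: "b1a1c1a2b1a1"
Compressed length: 12

12


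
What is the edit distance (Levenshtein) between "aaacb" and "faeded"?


Computing edit distance: "aaacb" -> "faeded"
DP table:
           f    a    e    d    e    d
      0    1    2    3    4    5    6
  a   1    1    1    2    3    4    5
  a   2    2    1    2    3    4    5
  a   3    3    2    2    3    4    5
  c   4    4    3    3    3    4    5
  b   5    5    4    4    4    4    5
Edit distance = dp[5][6] = 5

5


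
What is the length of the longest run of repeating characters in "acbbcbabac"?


Input: "acbbcbabac"
Scanning for longest run:
  Position 1 ('c'): new char, reset run to 1
  Position 2 ('b'): new char, reset run to 1
  Position 3 ('b'): continues run of 'b', length=2
  Position 4 ('c'): new char, reset run to 1
  Position 5 ('b'): new char, reset run to 1
  Position 6 ('a'): new char, reset run to 1
  Position 7 ('b'): new char, reset run to 1
  Position 8 ('a'): new char, reset run to 1
  Position 9 ('c'): new char, reset run to 1
Longest run: 'b' with length 2

2


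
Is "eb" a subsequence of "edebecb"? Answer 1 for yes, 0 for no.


Check if "eb" is a subsequence of "edebecb"
Greedy scan:
  Position 0 ('e'): matches sub[0] = 'e'
  Position 1 ('d'): no match needed
  Position 2 ('e'): no match needed
  Position 3 ('b'): matches sub[1] = 'b'
  Position 4 ('e'): no match needed
  Position 5 ('c'): no match needed
  Position 6 ('b'): no match needed
All 2 characters matched => is a subsequence

1


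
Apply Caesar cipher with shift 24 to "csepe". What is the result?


Caesar cipher: shift "csepe" by 24
  'c' (pos 2) + 24 = pos 0 = 'a'
  's' (pos 18) + 24 = pos 16 = 'q'
  'e' (pos 4) + 24 = pos 2 = 'c'
  'p' (pos 15) + 24 = pos 13 = 'n'
  'e' (pos 4) + 24 = pos 2 = 'c'
Result: aqcnc

aqcnc


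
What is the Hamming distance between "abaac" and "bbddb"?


Comparing "abaac" and "bbddb" position by position:
  Position 0: 'a' vs 'b' => differ
  Position 1: 'b' vs 'b' => same
  Position 2: 'a' vs 'd' => differ
  Position 3: 'a' vs 'd' => differ
  Position 4: 'c' vs 'b' => differ
Total differences (Hamming distance): 4

4


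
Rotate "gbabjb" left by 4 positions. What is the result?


Input: "gbabjb", rotate left by 4
First 4 characters: "gbab"
Remaining characters: "jb"
Concatenate remaining + first: "jb" + "gbab" = "jbgbab"

jbgbab


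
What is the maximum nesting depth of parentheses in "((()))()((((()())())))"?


Input: "((()))()((((()())())))"
Tracking depth:
  Position 0 '(': depth becomes 1
  Position 1 '(': depth becomes 2
  Position 2 '(': depth becomes 3
  Position 3 ')': depth becomes 2
  Position 4 ')': depth becomes 1
  Position 5 ')': depth becomes 0
  Position 6 '(': depth becomes 1
  Position 7 ')': depth becomes 0
  Position 8 '(': depth becomes 1
  Position 9 '(': depth becomes 2
  Position 10 '(': depth becomes 3
  Position 11 '(': depth becomes 4
  Position 12 '(': depth becomes 5
  Position 13 ')': depth becomes 4
  Position 14 '(': depth becomes 5
  Position 15 ')': depth becomes 4
  Position 16 ')': depth becomes 3
  Position 17 '(': depth becomes 4
  Position 18 ')': depth becomes 3
  Position 19 ')': depth becomes 2
  Position 20 ')': depth becomes 1
  Position 21 ')': depth becomes 0
Maximum depth reached: 5

5


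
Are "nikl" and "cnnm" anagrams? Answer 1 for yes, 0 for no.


Strings: "nikl", "cnnm"
Sorted first:  ikln
Sorted second: cmnn
Differ at position 0: 'i' vs 'c' => not anagrams

0


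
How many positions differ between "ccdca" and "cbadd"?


Comparing "ccdca" and "cbadd" position by position:
  Position 0: 'c' vs 'c' => same
  Position 1: 'c' vs 'b' => DIFFER
  Position 2: 'd' vs 'a' => DIFFER
  Position 3: 'c' vs 'd' => DIFFER
  Position 4: 'a' vs 'd' => DIFFER
Positions that differ: 4

4


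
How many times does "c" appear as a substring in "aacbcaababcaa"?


Searching for "c" in "aacbcaababcaa"
Scanning each position:
  Position 0: "a" => no
  Position 1: "a" => no
  Position 2: "c" => MATCH
  Position 3: "b" => no
  Position 4: "c" => MATCH
  Position 5: "a" => no
  Position 6: "a" => no
  Position 7: "b" => no
  Position 8: "a" => no
  Position 9: "b" => no
  Position 10: "c" => MATCH
  Position 11: "a" => no
  Position 12: "a" => no
Total occurrences: 3

3


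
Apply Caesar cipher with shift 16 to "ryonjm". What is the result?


Caesar cipher: shift "ryonjm" by 16
  'r' (pos 17) + 16 = pos 7 = 'h'
  'y' (pos 24) + 16 = pos 14 = 'o'
  'o' (pos 14) + 16 = pos 4 = 'e'
  'n' (pos 13) + 16 = pos 3 = 'd'
  'j' (pos 9) + 16 = pos 25 = 'z'
  'm' (pos 12) + 16 = pos 2 = 'c'
Result: hoedzc

hoedzc


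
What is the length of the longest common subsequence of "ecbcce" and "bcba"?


LCS of "ecbcce" and "bcba"
DP table:
           b    c    b    a
      0    0    0    0    0
  e   0    0    0    0    0
  c   0    0    1    1    1
  b   0    1    1    2    2
  c   0    1    2    2    2
  c   0    1    2    2    2
  e   0    1    2    2    2
LCS length = dp[6][4] = 2

2


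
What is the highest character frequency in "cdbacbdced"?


Input: cdbacbdced
Character counts:
  'a': 1
  'b': 2
  'c': 3
  'd': 3
  'e': 1
Maximum frequency: 3

3


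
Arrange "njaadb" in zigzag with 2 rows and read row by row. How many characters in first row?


Zigzag "njaadb" into 2 rows:
Placing characters:
  'n' => row 0
  'j' => row 1
  'a' => row 0
  'a' => row 1
  'd' => row 0
  'b' => row 1
Rows:
  Row 0: "nad"
  Row 1: "jab"
First row length: 3

3


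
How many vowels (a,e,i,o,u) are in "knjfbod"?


Input: knjfbod
Checking each character:
  'k' at position 0: consonant
  'n' at position 1: consonant
  'j' at position 2: consonant
  'f' at position 3: consonant
  'b' at position 4: consonant
  'o' at position 5: vowel (running total: 1)
  'd' at position 6: consonant
Total vowels: 1

1


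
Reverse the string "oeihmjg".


Input: oeihmjg
Reading characters right to left:
  Position 6: 'g'
  Position 5: 'j'
  Position 4: 'm'
  Position 3: 'h'
  Position 2: 'i'
  Position 1: 'e'
  Position 0: 'o'
Reversed: gjmhieo

gjmhieo


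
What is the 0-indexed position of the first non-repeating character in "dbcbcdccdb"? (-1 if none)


Input: dbcbcdccdb
Character frequencies:
  'b': 3
  'c': 4
  'd': 3
Scanning left to right for freq == 1:
  Position 0 ('d'): freq=3, skip
  Position 1 ('b'): freq=3, skip
  Position 2 ('c'): freq=4, skip
  Position 3 ('b'): freq=3, skip
  Position 4 ('c'): freq=4, skip
  Position 5 ('d'): freq=3, skip
  Position 6 ('c'): freq=4, skip
  Position 7 ('c'): freq=4, skip
  Position 8 ('d'): freq=3, skip
  Position 9 ('b'): freq=3, skip
  No unique character found => answer = -1

-1


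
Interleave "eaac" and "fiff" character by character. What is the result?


Interleaving "eaac" and "fiff":
  Position 0: 'e' from first, 'f' from second => "ef"
  Position 1: 'a' from first, 'i' from second => "ai"
  Position 2: 'a' from first, 'f' from second => "af"
  Position 3: 'c' from first, 'f' from second => "cf"
Result: efaiafcf

efaiafcf


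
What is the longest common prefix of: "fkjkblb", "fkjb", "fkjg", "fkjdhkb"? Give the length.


Words: fkjkblb, fkjb, fkjg, fkjdhkb
  Position 0: all 'f' => match
  Position 1: all 'k' => match
  Position 2: all 'j' => match
  Position 3: ('k', 'b', 'g', 'd') => mismatch, stop
LCP = "fkj" (length 3)

3


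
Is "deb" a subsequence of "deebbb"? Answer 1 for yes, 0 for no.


Check if "deb" is a subsequence of "deebbb"
Greedy scan:
  Position 0 ('d'): matches sub[0] = 'd'
  Position 1 ('e'): matches sub[1] = 'e'
  Position 2 ('e'): no match needed
  Position 3 ('b'): matches sub[2] = 'b'
  Position 4 ('b'): no match needed
  Position 5 ('b'): no match needed
All 3 characters matched => is a subsequence

1


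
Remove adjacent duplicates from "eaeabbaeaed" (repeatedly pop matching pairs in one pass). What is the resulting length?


Input: eaeabbaeaed
Stack-based adjacent duplicate removal:
  Read 'e': push. Stack: e
  Read 'a': push. Stack: ea
  Read 'e': push. Stack: eae
  Read 'a': push. Stack: eaea
  Read 'b': push. Stack: eaeab
  Read 'b': matches stack top 'b' => pop. Stack: eaea
  Read 'a': matches stack top 'a' => pop. Stack: eae
  Read 'e': matches stack top 'e' => pop. Stack: ea
  Read 'a': matches stack top 'a' => pop. Stack: e
  Read 'e': matches stack top 'e' => pop. Stack: (empty)
  Read 'd': push. Stack: d
Final stack: "d" (length 1)

1


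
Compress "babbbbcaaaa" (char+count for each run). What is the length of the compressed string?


Input: babbbbcaaaa
Runs:
  'b' x 1 => "b1"
  'a' x 1 => "a1"
  'b' x 4 => "b4"
  'c' x 1 => "c1"
  'a' x 4 => "a4"
Compressed: "b1a1b4c1a4"
Compressed length: 10

10


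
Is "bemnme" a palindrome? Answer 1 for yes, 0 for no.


Input: bemnme
Reversed: emnmeb
  Compare pos 0 ('b') with pos 5 ('e'): MISMATCH
  Compare pos 1 ('e') with pos 4 ('m'): MISMATCH
  Compare pos 2 ('m') with pos 3 ('n'): MISMATCH
Result: not a palindrome

0


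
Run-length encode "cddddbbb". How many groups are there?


Input: cddddbbb
Scanning for consecutive runs:
  Group 1: 'c' x 1 (positions 0-0)
  Group 2: 'd' x 4 (positions 1-4)
  Group 3: 'b' x 3 (positions 5-7)
Total groups: 3

3


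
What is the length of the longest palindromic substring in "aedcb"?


Input: "aedcb"
Checking substrings for palindromes:
  No multi-char palindromic substrings found
Longest palindromic substring: "a" with length 1

1


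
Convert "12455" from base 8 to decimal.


Input: "12455" in base 8
Positional expansion:
  Digit '1' (value 1) x 8^4 = 4096
  Digit '2' (value 2) x 8^3 = 1024
  Digit '4' (value 4) x 8^2 = 256
  Digit '5' (value 5) x 8^1 = 40
  Digit '5' (value 5) x 8^0 = 5
Sum = 5421

5421


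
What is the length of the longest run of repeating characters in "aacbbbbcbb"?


Input: "aacbbbbcbb"
Scanning for longest run:
  Position 1 ('a'): continues run of 'a', length=2
  Position 2 ('c'): new char, reset run to 1
  Position 3 ('b'): new char, reset run to 1
  Position 4 ('b'): continues run of 'b', length=2
  Position 5 ('b'): continues run of 'b', length=3
  Position 6 ('b'): continues run of 'b', length=4
  Position 7 ('c'): new char, reset run to 1
  Position 8 ('b'): new char, reset run to 1
  Position 9 ('b'): continues run of 'b', length=2
Longest run: 'b' with length 4

4


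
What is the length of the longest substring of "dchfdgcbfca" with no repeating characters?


Input: "dchfdgcbfca"
Sliding window (track last position of each char):
  Position 0 ('d'): window [0,0] length 1 -- new best
  Position 1 ('c'): window [0,1] length 2 -- new best
  Position 2 ('h'): window [0,2] length 3 -- new best
  Position 3 ('f'): window [0,3] length 4 -- new best
  Position 4 ('d'): repeat (last at 0), move window start to 1
  Position 4 ('d'): window [1,4] length 4
  Position 5 ('g'): window [1,5] length 5 -- new best
  Position 6 ('c'): repeat (last at 1), move window start to 2
  Position 6 ('c'): window [2,6] length 5
  Position 7 ('b'): window [2,7] length 6 -- new best
  Position 8 ('f'): repeat (last at 3), move window start to 4
  Position 8 ('f'): window [4,8] length 5
  Position 9 ('c'): repeat (last at 6), move window start to 7
  Position 9 ('c'): window [7,9] length 3
  Position 10 ('a'): window [7,10] length 4
Longest substring with no repeats: "hfdgcb" with length 6

6


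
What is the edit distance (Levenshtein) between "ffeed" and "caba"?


Computing edit distance: "ffeed" -> "caba"
DP table:
           c    a    b    a
      0    1    2    3    4
  f   1    1    2    3    4
  f   2    2    2    3    4
  e   3    3    3    3    4
  e   4    4    4    4    4
  d   5    5    5    5    5
Edit distance = dp[5][4] = 5

5


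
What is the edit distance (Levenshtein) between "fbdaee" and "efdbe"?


Computing edit distance: "fbdaee" -> "efdbe"
DP table:
           e    f    d    b    e
      0    1    2    3    4    5
  f   1    1    1    2    3    4
  b   2    2    2    2    2    3
  d   3    3    3    2    3    3
  a   4    4    4    3    3    4
  e   5    4    5    4    4    3
  e   6    5    5    5    5    4
Edit distance = dp[6][5] = 4

4


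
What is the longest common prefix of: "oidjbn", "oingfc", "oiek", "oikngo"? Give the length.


Words: oidjbn, oingfc, oiek, oikngo
  Position 0: all 'o' => match
  Position 1: all 'i' => match
  Position 2: ('d', 'n', 'e', 'k') => mismatch, stop
LCP = "oi" (length 2)

2


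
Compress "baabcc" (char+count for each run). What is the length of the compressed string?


Input: baabcc
Runs:
  'b' x 1 => "b1"
  'a' x 2 => "a2"
  'b' x 1 => "b1"
  'c' x 2 => "c2"
Compressed: "b1a2b1c2"
Compressed length: 8

8


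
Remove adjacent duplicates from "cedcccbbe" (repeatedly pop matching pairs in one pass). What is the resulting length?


Input: cedcccbbe
Stack-based adjacent duplicate removal:
  Read 'c': push. Stack: c
  Read 'e': push. Stack: ce
  Read 'd': push. Stack: ced
  Read 'c': push. Stack: cedc
  Read 'c': matches stack top 'c' => pop. Stack: ced
  Read 'c': push. Stack: cedc
  Read 'b': push. Stack: cedcb
  Read 'b': matches stack top 'b' => pop. Stack: cedc
  Read 'e': push. Stack: cedce
Final stack: "cedce" (length 5)

5


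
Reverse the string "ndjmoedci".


Input: ndjmoedci
Reading characters right to left:
  Position 8: 'i'
  Position 7: 'c'
  Position 6: 'd'
  Position 5: 'e'
  Position 4: 'o'
  Position 3: 'm'
  Position 2: 'j'
  Position 1: 'd'
  Position 0: 'n'
Reversed: icdeomjdn

icdeomjdn


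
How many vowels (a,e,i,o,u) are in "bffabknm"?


Input: bffabknm
Checking each character:
  'b' at position 0: consonant
  'f' at position 1: consonant
  'f' at position 2: consonant
  'a' at position 3: vowel (running total: 1)
  'b' at position 4: consonant
  'k' at position 5: consonant
  'n' at position 6: consonant
  'm' at position 7: consonant
Total vowels: 1

1


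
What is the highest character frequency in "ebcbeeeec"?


Input: ebcbeeeec
Character counts:
  'b': 2
  'c': 2
  'e': 5
Maximum frequency: 5

5


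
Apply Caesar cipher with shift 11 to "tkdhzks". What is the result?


Caesar cipher: shift "tkdhzks" by 11
  't' (pos 19) + 11 = pos 4 = 'e'
  'k' (pos 10) + 11 = pos 21 = 'v'
  'd' (pos 3) + 11 = pos 14 = 'o'
  'h' (pos 7) + 11 = pos 18 = 's'
  'z' (pos 25) + 11 = pos 10 = 'k'
  'k' (pos 10) + 11 = pos 21 = 'v'
  's' (pos 18) + 11 = pos 3 = 'd'
Result: evoskvd

evoskvd


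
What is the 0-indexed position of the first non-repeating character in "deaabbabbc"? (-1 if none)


Input: deaabbabbc
Character frequencies:
  'a': 3
  'b': 4
  'c': 1
  'd': 1
  'e': 1
Scanning left to right for freq == 1:
  Position 0 ('d'): unique! => answer = 0

0


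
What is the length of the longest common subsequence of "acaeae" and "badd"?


LCS of "acaeae" and "badd"
DP table:
           b    a    d    d
      0    0    0    0    0
  a   0    0    1    1    1
  c   0    0    1    1    1
  a   0    0    1    1    1
  e   0    0    1    1    1
  a   0    0    1    1    1
  e   0    0    1    1    1
LCS length = dp[6][4] = 1

1


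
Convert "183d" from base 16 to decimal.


Input: "183d" in base 16
Positional expansion:
  Digit '1' (value 1) x 16^3 = 4096
  Digit '8' (value 8) x 16^2 = 2048
  Digit '3' (value 3) x 16^1 = 48
  Digit 'd' (value 13) x 16^0 = 13
Sum = 6205

6205


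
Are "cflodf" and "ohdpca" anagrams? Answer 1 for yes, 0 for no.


Strings: "cflodf", "ohdpca"
Sorted first:  cdfflo
Sorted second: acdhop
Differ at position 0: 'c' vs 'a' => not anagrams

0


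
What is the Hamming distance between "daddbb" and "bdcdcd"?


Comparing "daddbb" and "bdcdcd" position by position:
  Position 0: 'd' vs 'b' => differ
  Position 1: 'a' vs 'd' => differ
  Position 2: 'd' vs 'c' => differ
  Position 3: 'd' vs 'd' => same
  Position 4: 'b' vs 'c' => differ
  Position 5: 'b' vs 'd' => differ
Total differences (Hamming distance): 5

5


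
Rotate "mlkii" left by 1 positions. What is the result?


Input: "mlkii", rotate left by 1
First 1 characters: "m"
Remaining characters: "lkii"
Concatenate remaining + first: "lkii" + "m" = "lkiim"

lkiim


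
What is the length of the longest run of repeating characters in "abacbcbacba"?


Input: "abacbcbacba"
Scanning for longest run:
  Position 1 ('b'): new char, reset run to 1
  Position 2 ('a'): new char, reset run to 1
  Position 3 ('c'): new char, reset run to 1
  Position 4 ('b'): new char, reset run to 1
  Position 5 ('c'): new char, reset run to 1
  Position 6 ('b'): new char, reset run to 1
  Position 7 ('a'): new char, reset run to 1
  Position 8 ('c'): new char, reset run to 1
  Position 9 ('b'): new char, reset run to 1
  Position 10 ('a'): new char, reset run to 1
Longest run: 'a' with length 1

1


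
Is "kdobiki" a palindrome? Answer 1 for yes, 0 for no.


Input: kdobiki
Reversed: ikibodk
  Compare pos 0 ('k') with pos 6 ('i'): MISMATCH
  Compare pos 1 ('d') with pos 5 ('k'): MISMATCH
  Compare pos 2 ('o') with pos 4 ('i'): MISMATCH
Result: not a palindrome

0


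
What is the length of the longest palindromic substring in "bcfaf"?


Input: "bcfaf"
Checking substrings for palindromes:
  [2:5] "faf" (len 3) => palindrome
Longest palindromic substring: "faf" with length 3

3


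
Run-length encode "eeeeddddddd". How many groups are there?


Input: eeeeddddddd
Scanning for consecutive runs:
  Group 1: 'e' x 4 (positions 0-3)
  Group 2: 'd' x 7 (positions 4-10)
Total groups: 2

2


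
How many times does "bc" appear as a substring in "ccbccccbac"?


Searching for "bc" in "ccbccccbac"
Scanning each position:
  Position 0: "cc" => no
  Position 1: "cb" => no
  Position 2: "bc" => MATCH
  Position 3: "cc" => no
  Position 4: "cc" => no
  Position 5: "cc" => no
  Position 6: "cb" => no
  Position 7: "ba" => no
  Position 8: "ac" => no
Total occurrences: 1

1


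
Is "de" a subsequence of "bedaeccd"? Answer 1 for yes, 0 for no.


Check if "de" is a subsequence of "bedaeccd"
Greedy scan:
  Position 0 ('b'): no match needed
  Position 1 ('e'): no match needed
  Position 2 ('d'): matches sub[0] = 'd'
  Position 3 ('a'): no match needed
  Position 4 ('e'): matches sub[1] = 'e'
  Position 5 ('c'): no match needed
  Position 6 ('c'): no match needed
  Position 7 ('d'): no match needed
All 2 characters matched => is a subsequence

1


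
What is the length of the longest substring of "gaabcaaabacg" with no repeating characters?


Input: "gaabcaaabacg"
Sliding window (track last position of each char):
  Position 0 ('g'): window [0,0] length 1 -- new best
  Position 1 ('a'): window [0,1] length 2 -- new best
  Position 2 ('a'): repeat (last at 1), move window start to 2
  Position 2 ('a'): window [2,2] length 1
  Position 3 ('b'): window [2,3] length 2
  Position 4 ('c'): window [2,4] length 3 -- new best
  Position 5 ('a'): repeat (last at 2), move window start to 3
  Position 5 ('a'): window [3,5] length 3
  Position 6 ('a'): repeat (last at 5), move window start to 6
  Position 6 ('a'): window [6,6] length 1
  Position 7 ('a'): repeat (last at 6), move window start to 7
  Position 7 ('a'): window [7,7] length 1
  Position 8 ('b'): window [7,8] length 2
  Position 9 ('a'): repeat (last at 7), move window start to 8
  Position 9 ('a'): window [8,9] length 2
  Position 10 ('c'): window [8,10] length 3
  Position 11 ('g'): window [8,11] length 4 -- new best
Longest substring with no repeats: "bacg" with length 4

4


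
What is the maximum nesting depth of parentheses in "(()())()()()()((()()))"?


Input: "(()())()()()()((()()))"
Tracking depth:
  Position 0 '(': depth becomes 1
  Position 1 '(': depth becomes 2
  Position 2 ')': depth becomes 1
  Position 3 '(': depth becomes 2
  Position 4 ')': depth becomes 1
  Position 5 ')': depth becomes 0
  Position 6 '(': depth becomes 1
  Position 7 ')': depth becomes 0
  Position 8 '(': depth becomes 1
  Position 9 ')': depth becomes 0
  Position 10 '(': depth becomes 1
  Position 11 ')': depth becomes 0
  Position 12 '(': depth becomes 1
  Position 13 ')': depth becomes 0
  Position 14 '(': depth becomes 1
  Position 15 '(': depth becomes 2
  Position 16 '(': depth becomes 3
  Position 17 ')': depth becomes 2
  Position 18 '(': depth becomes 3
  Position 19 ')': depth becomes 2
  Position 20 ')': depth becomes 1
  Position 21 ')': depth becomes 0
Maximum depth reached: 3

3


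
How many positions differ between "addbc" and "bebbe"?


Comparing "addbc" and "bebbe" position by position:
  Position 0: 'a' vs 'b' => DIFFER
  Position 1: 'd' vs 'e' => DIFFER
  Position 2: 'd' vs 'b' => DIFFER
  Position 3: 'b' vs 'b' => same
  Position 4: 'c' vs 'e' => DIFFER
Positions that differ: 4

4


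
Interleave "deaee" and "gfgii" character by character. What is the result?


Interleaving "deaee" and "gfgii":
  Position 0: 'd' from first, 'g' from second => "dg"
  Position 1: 'e' from first, 'f' from second => "ef"
  Position 2: 'a' from first, 'g' from second => "ag"
  Position 3: 'e' from first, 'i' from second => "ei"
  Position 4: 'e' from first, 'i' from second => "ei"
Result: dgefageiei

dgefageiei


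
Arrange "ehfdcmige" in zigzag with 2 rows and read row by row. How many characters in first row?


Zigzag "ehfdcmige" into 2 rows:
Placing characters:
  'e' => row 0
  'h' => row 1
  'f' => row 0
  'd' => row 1
  'c' => row 0
  'm' => row 1
  'i' => row 0
  'g' => row 1
  'e' => row 0
Rows:
  Row 0: "efcie"
  Row 1: "hdmg"
First row length: 5

5


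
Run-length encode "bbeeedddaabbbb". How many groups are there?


Input: bbeeedddaabbbb
Scanning for consecutive runs:
  Group 1: 'b' x 2 (positions 0-1)
  Group 2: 'e' x 3 (positions 2-4)
  Group 3: 'd' x 3 (positions 5-7)
  Group 4: 'a' x 2 (positions 8-9)
  Group 5: 'b' x 4 (positions 10-13)
Total groups: 5

5


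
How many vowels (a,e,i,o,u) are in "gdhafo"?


Input: gdhafo
Checking each character:
  'g' at position 0: consonant
  'd' at position 1: consonant
  'h' at position 2: consonant
  'a' at position 3: vowel (running total: 1)
  'f' at position 4: consonant
  'o' at position 5: vowel (running total: 2)
Total vowels: 2

2


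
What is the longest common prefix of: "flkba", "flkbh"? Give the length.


Words: flkba, flkbh
  Position 0: all 'f' => match
  Position 1: all 'l' => match
  Position 2: all 'k' => match
  Position 3: all 'b' => match
  Position 4: ('a', 'h') => mismatch, stop
LCP = "flkb" (length 4)

4


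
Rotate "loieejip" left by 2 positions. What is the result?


Input: "loieejip", rotate left by 2
First 2 characters: "lo"
Remaining characters: "ieejip"
Concatenate remaining + first: "ieejip" + "lo" = "ieejiplo"

ieejiplo


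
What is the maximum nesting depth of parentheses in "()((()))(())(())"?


Input: "()((()))(())(())"
Tracking depth:
  Position 0 '(': depth becomes 1
  Position 1 ')': depth becomes 0
  Position 2 '(': depth becomes 1
  Position 3 '(': depth becomes 2
  Position 4 '(': depth becomes 3
  Position 5 ')': depth becomes 2
  Position 6 ')': depth becomes 1
  Position 7 ')': depth becomes 0
  Position 8 '(': depth becomes 1
  Position 9 '(': depth becomes 2
  Position 10 ')': depth becomes 1
  Position 11 ')': depth becomes 0
  Position 12 '(': depth becomes 1
  Position 13 '(': depth becomes 2
  Position 14 ')': depth becomes 1
  Position 15 ')': depth becomes 0
Maximum depth reached: 3

3


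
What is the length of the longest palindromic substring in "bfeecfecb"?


Input: "bfeecfecb"
Checking substrings for palindromes:
  [2:4] "ee" (len 2) => palindrome
Longest palindromic substring: "ee" with length 2

2


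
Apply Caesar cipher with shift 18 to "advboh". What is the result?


Caesar cipher: shift "advboh" by 18
  'a' (pos 0) + 18 = pos 18 = 's'
  'd' (pos 3) + 18 = pos 21 = 'v'
  'v' (pos 21) + 18 = pos 13 = 'n'
  'b' (pos 1) + 18 = pos 19 = 't'
  'o' (pos 14) + 18 = pos 6 = 'g'
  'h' (pos 7) + 18 = pos 25 = 'z'
Result: svntgz

svntgz


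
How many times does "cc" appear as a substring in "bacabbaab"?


Searching for "cc" in "bacabbaab"
Scanning each position:
  Position 0: "ba" => no
  Position 1: "ac" => no
  Position 2: "ca" => no
  Position 3: "ab" => no
  Position 4: "bb" => no
  Position 5: "ba" => no
  Position 6: "aa" => no
  Position 7: "ab" => no
Total occurrences: 0

0


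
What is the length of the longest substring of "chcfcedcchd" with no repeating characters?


Input: "chcfcedcchd"
Sliding window (track last position of each char):
  Position 0 ('c'): window [0,0] length 1 -- new best
  Position 1 ('h'): window [0,1] length 2 -- new best
  Position 2 ('c'): repeat (last at 0), move window start to 1
  Position 2 ('c'): window [1,2] length 2
  Position 3 ('f'): window [1,3] length 3 -- new best
  Position 4 ('c'): repeat (last at 2), move window start to 3
  Position 4 ('c'): window [3,4] length 2
  Position 5 ('e'): window [3,5] length 3
  Position 6 ('d'): window [3,6] length 4 -- new best
  Position 7 ('c'): repeat (last at 4), move window start to 5
  Position 7 ('c'): window [5,7] length 3
  Position 8 ('c'): repeat (last at 7), move window start to 8
  Position 8 ('c'): window [8,8] length 1
  Position 9 ('h'): window [8,9] length 2
  Position 10 ('d'): window [8,10] length 3
Longest substring with no repeats: "fced" with length 4

4


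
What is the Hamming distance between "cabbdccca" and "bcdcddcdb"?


Comparing "cabbdccca" and "bcdcddcdb" position by position:
  Position 0: 'c' vs 'b' => differ
  Position 1: 'a' vs 'c' => differ
  Position 2: 'b' vs 'd' => differ
  Position 3: 'b' vs 'c' => differ
  Position 4: 'd' vs 'd' => same
  Position 5: 'c' vs 'd' => differ
  Position 6: 'c' vs 'c' => same
  Position 7: 'c' vs 'd' => differ
  Position 8: 'a' vs 'b' => differ
Total differences (Hamming distance): 7

7
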